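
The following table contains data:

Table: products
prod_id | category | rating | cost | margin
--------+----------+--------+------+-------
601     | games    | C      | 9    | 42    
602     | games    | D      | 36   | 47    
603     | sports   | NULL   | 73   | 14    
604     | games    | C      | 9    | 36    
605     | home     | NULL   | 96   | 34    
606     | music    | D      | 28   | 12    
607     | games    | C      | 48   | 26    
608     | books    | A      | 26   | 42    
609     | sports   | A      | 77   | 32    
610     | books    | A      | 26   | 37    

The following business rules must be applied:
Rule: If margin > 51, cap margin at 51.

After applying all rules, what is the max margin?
47

Step 1: Original maximum margin = 47
Step 2: Check cap of 51 against maximum
Step 3: No records exceed the cap (max 47 <= cap 51), so no capping applies
Step 4: Maximum after transformation = 47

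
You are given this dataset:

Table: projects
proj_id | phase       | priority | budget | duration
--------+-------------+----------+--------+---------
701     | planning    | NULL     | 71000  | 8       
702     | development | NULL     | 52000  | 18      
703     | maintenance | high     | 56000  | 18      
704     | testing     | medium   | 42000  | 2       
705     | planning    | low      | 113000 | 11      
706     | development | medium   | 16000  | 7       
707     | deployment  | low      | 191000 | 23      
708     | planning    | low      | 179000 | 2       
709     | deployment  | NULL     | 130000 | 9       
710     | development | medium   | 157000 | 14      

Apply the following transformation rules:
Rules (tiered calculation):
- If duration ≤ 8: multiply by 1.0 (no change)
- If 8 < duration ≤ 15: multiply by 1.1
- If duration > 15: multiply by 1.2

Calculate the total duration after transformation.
127.2

Step 1: Tier 1 (duration ≤ 8): 4 records, sum = 19 × 1.0 = 19.0
Step 2: Tier 2 (8 < duration ≤ 15): 3 records, sum = 34 × 1.1 = 37.4
Step 3: Tier 3 (duration > 15): 3 records, sum = 59 × 1.2 = 70.8
Step 4: Final sum = 19.0 + 37.4 + 70.8 = 127.2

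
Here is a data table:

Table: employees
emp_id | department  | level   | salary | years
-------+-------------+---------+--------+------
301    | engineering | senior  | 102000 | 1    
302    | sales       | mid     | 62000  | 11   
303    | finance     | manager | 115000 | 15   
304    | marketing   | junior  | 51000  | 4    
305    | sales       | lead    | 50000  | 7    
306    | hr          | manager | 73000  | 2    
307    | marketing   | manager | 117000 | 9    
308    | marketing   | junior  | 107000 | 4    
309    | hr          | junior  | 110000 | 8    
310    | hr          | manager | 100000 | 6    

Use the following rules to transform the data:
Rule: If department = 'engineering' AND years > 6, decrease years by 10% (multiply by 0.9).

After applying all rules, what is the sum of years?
67

Step 1: Find records where department = 'engineering' AND years > 6
Step 2: 0 records match, summing to 0
Step 3: After multiplier: 0 × 0.9 = 0.0
Step 4: Unaffected records sum: 67
Step 5: Final sum = 0.0 + 67 = 67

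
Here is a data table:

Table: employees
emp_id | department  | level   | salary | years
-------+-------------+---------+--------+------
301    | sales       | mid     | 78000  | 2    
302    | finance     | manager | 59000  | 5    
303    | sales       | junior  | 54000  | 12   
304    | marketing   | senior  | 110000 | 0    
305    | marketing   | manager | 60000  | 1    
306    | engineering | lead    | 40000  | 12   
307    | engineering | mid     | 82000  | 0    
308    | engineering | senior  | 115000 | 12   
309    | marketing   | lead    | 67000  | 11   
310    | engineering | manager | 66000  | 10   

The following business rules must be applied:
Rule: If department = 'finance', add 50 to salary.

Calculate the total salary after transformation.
731050

Step 1: Count records where department = 'finance': 1
Step 2: Total bonus added: 1 × 50 = 50
Step 3: Original sum of salary: 731000
Step 4: Final sum = 731000 + 50 = 731050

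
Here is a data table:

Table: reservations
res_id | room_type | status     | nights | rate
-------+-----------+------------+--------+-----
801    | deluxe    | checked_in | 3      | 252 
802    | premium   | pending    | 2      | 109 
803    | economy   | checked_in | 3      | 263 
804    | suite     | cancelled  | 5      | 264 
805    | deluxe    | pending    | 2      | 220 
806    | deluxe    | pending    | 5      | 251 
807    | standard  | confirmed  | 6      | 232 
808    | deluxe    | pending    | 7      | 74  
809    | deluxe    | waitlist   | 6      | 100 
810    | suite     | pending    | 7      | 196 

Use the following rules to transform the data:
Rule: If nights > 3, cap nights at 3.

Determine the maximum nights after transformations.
3

Step 1: Original maximum nights = 7
Step 2: Apply cap at 3
Step 3: 6 records had nights > 3 and were capped
Step 4: Maximum after transformation = 3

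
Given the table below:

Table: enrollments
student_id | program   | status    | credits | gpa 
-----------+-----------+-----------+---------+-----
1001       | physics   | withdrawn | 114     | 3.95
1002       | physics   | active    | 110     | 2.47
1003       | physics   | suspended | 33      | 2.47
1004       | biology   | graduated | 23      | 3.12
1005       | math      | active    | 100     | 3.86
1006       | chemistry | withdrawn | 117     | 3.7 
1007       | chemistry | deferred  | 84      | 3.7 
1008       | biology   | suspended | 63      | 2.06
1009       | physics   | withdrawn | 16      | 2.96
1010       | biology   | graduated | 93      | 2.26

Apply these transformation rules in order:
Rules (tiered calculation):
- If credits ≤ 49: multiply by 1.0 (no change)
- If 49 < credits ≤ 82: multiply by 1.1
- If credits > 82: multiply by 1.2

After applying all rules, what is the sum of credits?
882.9

Step 1: Tier 1 (credits ≤ 49): 3 records, sum = 72 × 1.0 = 72.0
Step 2: Tier 2 (49 < credits ≤ 82): 1 records, sum = 63 × 1.1 = 69.3
Step 3: Tier 3 (credits > 82): 6 records, sum = 618 × 1.2 = 741.6
Step 4: Final sum = 72.0 + 69.3 + 741.6 = 882.9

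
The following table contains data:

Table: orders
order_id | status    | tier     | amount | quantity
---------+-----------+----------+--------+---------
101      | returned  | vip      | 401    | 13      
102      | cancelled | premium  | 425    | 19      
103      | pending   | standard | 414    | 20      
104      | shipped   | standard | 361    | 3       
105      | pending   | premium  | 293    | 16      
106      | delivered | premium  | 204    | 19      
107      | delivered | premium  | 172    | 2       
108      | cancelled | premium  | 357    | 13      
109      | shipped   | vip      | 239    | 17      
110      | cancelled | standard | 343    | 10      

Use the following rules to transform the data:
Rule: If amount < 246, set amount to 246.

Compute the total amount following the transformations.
3332

Step 1: 3 records have amount < 246
Step 2: These records originally summed to 615
Step 3: After setting to minimum: 3 × 246 = 738
Step 4: Unaffected records sum: 2594
Step 5: Final sum = 738 + 2594 = 3332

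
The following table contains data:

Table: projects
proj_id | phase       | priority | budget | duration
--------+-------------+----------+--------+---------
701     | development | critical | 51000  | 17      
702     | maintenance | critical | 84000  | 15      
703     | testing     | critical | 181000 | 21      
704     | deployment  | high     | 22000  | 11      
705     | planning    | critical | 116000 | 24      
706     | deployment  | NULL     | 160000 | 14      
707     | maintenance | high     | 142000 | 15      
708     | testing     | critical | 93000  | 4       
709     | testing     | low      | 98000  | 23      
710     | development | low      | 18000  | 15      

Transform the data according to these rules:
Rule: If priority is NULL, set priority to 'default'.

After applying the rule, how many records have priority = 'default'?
1

Step 1: Count records where priority IS NULL
Step 2: Found 1 records with NULL priority
Step 3: These records will have priority set to 'default'
Step 4: Records already having priority = 'default': 0
Step 5: Answer: 1 + 0 = 1 records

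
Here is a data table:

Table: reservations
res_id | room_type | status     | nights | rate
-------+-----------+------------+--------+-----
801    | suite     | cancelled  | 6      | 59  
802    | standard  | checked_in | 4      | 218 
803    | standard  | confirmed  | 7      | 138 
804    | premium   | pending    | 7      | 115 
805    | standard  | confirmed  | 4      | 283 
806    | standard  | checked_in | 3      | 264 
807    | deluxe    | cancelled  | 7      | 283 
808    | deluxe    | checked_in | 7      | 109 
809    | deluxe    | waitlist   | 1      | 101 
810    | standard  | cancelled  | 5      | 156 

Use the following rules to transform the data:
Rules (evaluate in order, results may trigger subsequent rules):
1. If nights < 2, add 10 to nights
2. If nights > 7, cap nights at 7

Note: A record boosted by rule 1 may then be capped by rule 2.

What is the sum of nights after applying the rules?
57

Step 1: Apply rule 1 to records with nights < 2
  - 1 records get bonus of 10
  - Of these, 1 records then exceed 7 and get capped
Step 2: Apply rule 2 to records with nights > 7
  - 0 records (original) are capped
Step 3: Calculate final sum = 57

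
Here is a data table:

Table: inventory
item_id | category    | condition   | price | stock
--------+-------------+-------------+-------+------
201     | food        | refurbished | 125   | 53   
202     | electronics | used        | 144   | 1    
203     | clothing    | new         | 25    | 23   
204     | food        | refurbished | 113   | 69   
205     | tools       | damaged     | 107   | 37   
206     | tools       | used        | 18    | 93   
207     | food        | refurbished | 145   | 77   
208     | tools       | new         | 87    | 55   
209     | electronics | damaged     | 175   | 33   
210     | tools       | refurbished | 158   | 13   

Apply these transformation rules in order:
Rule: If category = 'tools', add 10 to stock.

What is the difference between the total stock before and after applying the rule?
40

Step 1: Original sum of stock = 454
Step 2: 4 records have category = 'tools'
Step 3: Each affected record changes by 10
Step 4: Total change = 4 × 10 = 40
Step 5: New sum = 454 + 40 = 494
Step 6: Difference = |494 - 454| = 40
        (Sum increased by 40)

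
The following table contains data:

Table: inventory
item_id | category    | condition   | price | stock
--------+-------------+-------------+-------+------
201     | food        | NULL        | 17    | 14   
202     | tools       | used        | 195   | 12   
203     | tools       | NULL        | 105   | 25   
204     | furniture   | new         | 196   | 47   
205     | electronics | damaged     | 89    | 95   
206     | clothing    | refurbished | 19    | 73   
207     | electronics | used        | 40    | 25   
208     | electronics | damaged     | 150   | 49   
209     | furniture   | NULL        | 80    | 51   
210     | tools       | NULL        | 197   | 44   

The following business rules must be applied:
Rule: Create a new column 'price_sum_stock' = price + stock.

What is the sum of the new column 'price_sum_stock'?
1523

Step 1: For each record, compute price + stock
Example calculations:
  17 + 14 = 31
  195 + 12 = 207
  105 + 25 = 130
  ...
Step 2: Sum all derived values
Step 3: Total = 1523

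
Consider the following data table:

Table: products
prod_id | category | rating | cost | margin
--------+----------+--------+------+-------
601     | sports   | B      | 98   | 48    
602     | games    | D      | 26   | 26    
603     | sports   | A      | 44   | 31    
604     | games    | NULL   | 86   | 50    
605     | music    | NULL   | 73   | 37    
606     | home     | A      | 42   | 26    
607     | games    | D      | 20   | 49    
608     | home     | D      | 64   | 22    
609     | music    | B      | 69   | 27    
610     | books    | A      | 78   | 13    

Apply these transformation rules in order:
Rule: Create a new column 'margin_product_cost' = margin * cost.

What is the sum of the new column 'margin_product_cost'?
20102

Step 1: For each record, compute margin * cost
Example calculations:
  48 * 98 = 4704
  26 * 26 = 676
  31 * 44 = 1364
  ...
Step 2: Sum all derived values
Step 3: Total = 20102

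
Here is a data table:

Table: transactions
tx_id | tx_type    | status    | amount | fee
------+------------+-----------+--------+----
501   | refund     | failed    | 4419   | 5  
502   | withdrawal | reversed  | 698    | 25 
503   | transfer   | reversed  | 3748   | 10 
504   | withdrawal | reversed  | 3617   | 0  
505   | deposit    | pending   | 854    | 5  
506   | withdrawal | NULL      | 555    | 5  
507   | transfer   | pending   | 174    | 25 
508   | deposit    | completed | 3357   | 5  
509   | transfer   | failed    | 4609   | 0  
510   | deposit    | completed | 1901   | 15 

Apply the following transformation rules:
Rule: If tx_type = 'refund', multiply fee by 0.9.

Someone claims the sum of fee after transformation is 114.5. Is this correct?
No, the correct result is 94.5.

Step 1: Calculate the correct sum after transformation
Step 2: Apply multiplier 0.9 to records where tx_type = 'refund'
Step 3: Correct result = 94.5
Step 4: Claimed result = 114.5
Step 5: 94.5 ≠ 114.5
Conclusion: The claimed result is incorrect. The correct answer is 94.5.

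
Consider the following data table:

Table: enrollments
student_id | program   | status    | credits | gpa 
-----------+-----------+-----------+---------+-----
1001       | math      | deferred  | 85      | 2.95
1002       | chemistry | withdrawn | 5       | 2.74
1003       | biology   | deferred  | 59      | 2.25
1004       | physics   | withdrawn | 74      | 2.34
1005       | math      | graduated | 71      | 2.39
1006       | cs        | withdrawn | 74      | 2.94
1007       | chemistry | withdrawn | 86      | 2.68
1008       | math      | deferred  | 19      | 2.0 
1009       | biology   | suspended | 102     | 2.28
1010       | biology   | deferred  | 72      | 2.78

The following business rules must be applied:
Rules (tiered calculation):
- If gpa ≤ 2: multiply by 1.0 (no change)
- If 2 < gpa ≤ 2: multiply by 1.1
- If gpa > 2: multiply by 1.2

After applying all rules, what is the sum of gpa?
30.02

Step 1: Tier 1 (gpa ≤ 2): 1 records, sum = 2.0 × 1.0 = 2.0
Step 2: Tier 2 (2 < gpa ≤ 2): 0 records, sum = 0 × 1.1 = 0.0
Step 3: Tier 3 (gpa > 2): 9 records, sum = 23.35 × 1.2 = 28.02
Step 4: Final sum = 2.0 + 0.0 + 28.02 = 30.02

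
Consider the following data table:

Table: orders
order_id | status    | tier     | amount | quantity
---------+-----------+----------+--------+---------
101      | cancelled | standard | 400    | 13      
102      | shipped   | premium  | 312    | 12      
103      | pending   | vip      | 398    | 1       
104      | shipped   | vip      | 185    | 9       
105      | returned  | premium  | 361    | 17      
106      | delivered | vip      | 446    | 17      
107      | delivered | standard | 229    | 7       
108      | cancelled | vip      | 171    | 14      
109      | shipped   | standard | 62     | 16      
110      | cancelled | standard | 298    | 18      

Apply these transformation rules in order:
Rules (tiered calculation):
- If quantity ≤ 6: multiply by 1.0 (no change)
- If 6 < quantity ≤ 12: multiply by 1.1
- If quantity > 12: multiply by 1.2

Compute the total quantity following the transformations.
145.8

Step 1: Tier 1 (quantity ≤ 6): 1 records, sum = 1 × 1.0 = 1.0
Step 2: Tier 2 (6 < quantity ≤ 12): 3 records, sum = 28 × 1.1 = 30.8
Step 3: Tier 3 (quantity > 12): 6 records, sum = 95 × 1.2 = 114.0
Step 4: Final sum = 1.0 + 30.8 + 114.0 = 145.8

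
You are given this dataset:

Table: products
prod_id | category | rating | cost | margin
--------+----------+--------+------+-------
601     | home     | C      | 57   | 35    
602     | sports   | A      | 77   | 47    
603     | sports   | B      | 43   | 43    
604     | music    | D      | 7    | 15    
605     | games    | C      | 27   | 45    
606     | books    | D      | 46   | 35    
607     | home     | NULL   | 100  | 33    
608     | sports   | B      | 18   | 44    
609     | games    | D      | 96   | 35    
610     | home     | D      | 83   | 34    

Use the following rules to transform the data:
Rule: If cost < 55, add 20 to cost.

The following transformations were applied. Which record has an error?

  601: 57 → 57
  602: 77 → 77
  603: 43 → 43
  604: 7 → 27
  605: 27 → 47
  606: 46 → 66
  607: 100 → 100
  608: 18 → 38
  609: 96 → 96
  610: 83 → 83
Record 603 has an error. The correct transformed value should be 63, not 43.

Step 1: Check each record against the rule
Step 2: Record 603 has cost = 43
Step 3: Since 43 < 55, the bonus should have been applied
Step 4: Correct value = 63, but claimed value = 43
Conclusion: Record 603 has the error.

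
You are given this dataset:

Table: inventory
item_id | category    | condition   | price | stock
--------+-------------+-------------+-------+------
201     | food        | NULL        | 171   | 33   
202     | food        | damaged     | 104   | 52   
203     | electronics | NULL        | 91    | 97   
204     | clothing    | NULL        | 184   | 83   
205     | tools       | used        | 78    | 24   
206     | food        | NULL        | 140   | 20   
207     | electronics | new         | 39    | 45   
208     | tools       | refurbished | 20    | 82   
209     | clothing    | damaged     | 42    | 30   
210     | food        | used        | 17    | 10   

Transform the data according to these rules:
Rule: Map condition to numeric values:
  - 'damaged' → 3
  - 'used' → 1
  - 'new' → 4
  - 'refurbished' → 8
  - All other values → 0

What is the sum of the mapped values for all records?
20

Step 1: Apply mapping to each record
Step 2: Count by status:
  'damaged': 2 records × 3 = 6
  'used': 2 records × 1 = 2
  'new': 1 records × 4 = 4
  'refurbished': 1 records × 8 = 8
Step 3: Sum all mapped values = 20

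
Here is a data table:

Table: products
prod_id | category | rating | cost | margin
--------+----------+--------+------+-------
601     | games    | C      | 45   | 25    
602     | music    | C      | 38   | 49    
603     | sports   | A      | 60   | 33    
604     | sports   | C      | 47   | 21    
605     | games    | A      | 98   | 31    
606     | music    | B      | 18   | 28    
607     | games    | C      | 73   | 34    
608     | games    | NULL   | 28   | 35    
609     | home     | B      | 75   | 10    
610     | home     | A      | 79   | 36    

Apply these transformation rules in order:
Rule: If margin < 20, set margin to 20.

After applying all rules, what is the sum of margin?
312

Step 1: 1 records have margin < 20
Step 2: These records originally summed to 10
Step 3: After setting to minimum: 1 × 20 = 20
Step 4: Unaffected records sum: 292
Step 5: Final sum = 20 + 292 = 312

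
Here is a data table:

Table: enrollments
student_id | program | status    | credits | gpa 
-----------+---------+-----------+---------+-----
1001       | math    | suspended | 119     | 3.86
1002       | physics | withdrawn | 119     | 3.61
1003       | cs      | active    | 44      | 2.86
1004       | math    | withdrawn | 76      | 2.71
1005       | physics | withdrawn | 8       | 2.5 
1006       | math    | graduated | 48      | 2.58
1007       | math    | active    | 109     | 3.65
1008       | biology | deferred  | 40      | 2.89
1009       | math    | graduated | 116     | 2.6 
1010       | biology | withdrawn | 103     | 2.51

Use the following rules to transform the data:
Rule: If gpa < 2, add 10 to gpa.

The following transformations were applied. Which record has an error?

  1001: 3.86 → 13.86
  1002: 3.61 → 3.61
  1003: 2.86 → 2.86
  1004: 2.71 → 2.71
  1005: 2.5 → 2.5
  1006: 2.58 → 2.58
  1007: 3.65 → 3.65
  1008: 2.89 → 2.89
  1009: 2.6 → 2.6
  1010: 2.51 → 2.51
Record 1001 has an error. The correct transformed value should be 3.86, not 13.86.

Step 1: Check each record against the rule
Step 2: Record 1001 has gpa = 3.86
Step 3: Since 3.86 >= 2, the bonus should not have been applied
Step 4: Correct value = 3.86, but claimed value = 13.86
Conclusion: Record 1001 has the error.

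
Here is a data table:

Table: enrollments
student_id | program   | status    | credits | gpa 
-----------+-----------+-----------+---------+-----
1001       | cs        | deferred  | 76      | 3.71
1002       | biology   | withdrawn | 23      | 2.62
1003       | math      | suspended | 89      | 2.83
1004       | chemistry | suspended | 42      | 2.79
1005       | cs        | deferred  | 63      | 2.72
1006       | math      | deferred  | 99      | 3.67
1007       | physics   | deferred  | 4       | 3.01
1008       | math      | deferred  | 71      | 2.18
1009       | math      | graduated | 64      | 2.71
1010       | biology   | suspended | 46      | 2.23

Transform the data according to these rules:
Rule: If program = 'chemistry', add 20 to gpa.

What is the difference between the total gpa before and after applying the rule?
20.0

Step 1: Original sum of gpa = 28.47
Step 2: 1 records have program = 'chemistry'
Step 3: Each affected record changes by 20
Step 4: Total change = 1 × 20 = 20
Step 5: New sum = 28.47 + 20 = 48.47
Step 6: Difference = |48.47 - 28.47| = 20.0
        (Sum increased by 20.0)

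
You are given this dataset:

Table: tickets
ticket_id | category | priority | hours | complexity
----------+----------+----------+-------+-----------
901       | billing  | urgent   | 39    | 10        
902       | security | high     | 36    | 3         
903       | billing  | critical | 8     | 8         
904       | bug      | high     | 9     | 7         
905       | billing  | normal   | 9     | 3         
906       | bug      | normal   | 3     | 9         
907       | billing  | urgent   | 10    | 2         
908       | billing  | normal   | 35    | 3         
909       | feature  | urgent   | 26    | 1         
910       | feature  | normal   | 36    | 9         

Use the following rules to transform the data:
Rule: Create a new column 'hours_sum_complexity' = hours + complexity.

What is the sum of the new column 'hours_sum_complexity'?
266

Step 1: For each record, compute hours + complexity
Example calculations:
  39 + 10 = 49
  36 + 3 = 39
  8 + 8 = 16
  ...
Step 2: Sum all derived values
Step 3: Total = 266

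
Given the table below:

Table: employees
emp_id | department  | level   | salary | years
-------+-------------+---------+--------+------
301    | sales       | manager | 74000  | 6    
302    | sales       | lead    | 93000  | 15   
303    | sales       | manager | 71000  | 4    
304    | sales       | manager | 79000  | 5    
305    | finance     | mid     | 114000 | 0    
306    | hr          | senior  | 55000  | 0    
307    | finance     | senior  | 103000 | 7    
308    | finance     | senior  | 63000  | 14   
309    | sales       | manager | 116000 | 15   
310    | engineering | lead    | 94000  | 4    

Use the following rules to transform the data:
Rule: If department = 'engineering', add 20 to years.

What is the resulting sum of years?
90

Step 1: Count records where department = 'engineering': 1
Step 2: Total bonus added: 1 × 20 = 20
Step 3: Original sum of years: 70
Step 4: Final sum = 70 + 20 = 90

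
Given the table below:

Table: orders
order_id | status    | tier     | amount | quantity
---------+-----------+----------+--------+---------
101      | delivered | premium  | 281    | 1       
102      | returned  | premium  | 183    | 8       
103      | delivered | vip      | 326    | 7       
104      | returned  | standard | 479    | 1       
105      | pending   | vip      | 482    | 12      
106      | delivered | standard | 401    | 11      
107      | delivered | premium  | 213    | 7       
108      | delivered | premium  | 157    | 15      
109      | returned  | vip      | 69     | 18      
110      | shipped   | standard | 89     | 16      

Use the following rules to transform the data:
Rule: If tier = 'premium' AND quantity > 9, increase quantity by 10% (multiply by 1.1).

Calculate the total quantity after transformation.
97.5

Step 1: Find records where tier = 'premium' AND quantity > 9
Step 2: 1 records match, summing to 15
Step 3: After multiplier: 15 × 1.1 = 16.5
Step 4: Unaffected records sum: 81
Step 5: Final sum = 16.5 + 81 = 97.5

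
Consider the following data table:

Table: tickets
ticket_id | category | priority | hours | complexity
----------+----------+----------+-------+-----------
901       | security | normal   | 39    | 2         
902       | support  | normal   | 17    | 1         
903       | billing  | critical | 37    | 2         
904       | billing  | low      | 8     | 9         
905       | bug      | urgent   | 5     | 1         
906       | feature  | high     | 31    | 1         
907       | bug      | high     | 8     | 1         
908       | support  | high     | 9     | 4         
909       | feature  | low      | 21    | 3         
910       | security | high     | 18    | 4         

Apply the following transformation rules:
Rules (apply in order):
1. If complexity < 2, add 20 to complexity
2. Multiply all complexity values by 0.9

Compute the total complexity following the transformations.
97.2

Step 1: Apply Rule 1 - Add 20 to records with complexity < 2
  - 4 records affected: 4 + (4 × 20) = 84
  - Unaffected records: 24
  - Sum after Rule 1: 108
Step 2: Apply Rule 2 - Multiply all by 0.9
  - 108 × 0.9 = 97.2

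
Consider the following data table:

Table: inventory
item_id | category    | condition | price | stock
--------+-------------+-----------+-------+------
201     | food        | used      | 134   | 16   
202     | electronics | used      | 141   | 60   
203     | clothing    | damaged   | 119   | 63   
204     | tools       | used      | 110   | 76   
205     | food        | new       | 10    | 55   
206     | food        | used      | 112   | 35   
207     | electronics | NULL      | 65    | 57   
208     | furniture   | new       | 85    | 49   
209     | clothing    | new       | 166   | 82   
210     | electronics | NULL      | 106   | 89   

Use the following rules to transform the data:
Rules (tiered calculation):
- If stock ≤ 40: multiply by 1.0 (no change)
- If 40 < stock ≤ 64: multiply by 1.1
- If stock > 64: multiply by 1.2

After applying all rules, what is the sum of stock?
659.8

Step 1: Tier 1 (stock ≤ 40): 2 records, sum = 51 × 1.0 = 51.0
Step 2: Tier 2 (40 < stock ≤ 64): 5 records, sum = 284 × 1.1 = 312.4
Step 3: Tier 3 (stock > 64): 3 records, sum = 247 × 1.2 = 296.4
Step 4: Final sum = 51.0 + 312.4 + 296.4 = 659.8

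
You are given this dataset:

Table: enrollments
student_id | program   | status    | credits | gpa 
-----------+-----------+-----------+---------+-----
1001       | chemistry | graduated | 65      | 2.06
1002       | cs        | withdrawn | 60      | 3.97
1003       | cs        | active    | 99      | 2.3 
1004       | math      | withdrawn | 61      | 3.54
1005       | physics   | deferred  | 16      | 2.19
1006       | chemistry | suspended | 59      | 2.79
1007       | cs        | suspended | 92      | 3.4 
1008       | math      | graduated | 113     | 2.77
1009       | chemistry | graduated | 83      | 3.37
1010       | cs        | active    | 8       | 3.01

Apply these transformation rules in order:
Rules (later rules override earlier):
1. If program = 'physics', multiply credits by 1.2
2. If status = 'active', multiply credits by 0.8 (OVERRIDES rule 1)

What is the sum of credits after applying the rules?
637.8

Step 1: Rule 2 takes priority for records with status = 'active'
  - 2 records: 107 × 0.8 = 85.6
Step 2: Rule 1 applies to remaining records with program = 'physics'
  - 1 records: 16 × 1.2 = 19.2
Step 3: Other records unchanged: 533
Step 4: Final sum = 85.6 + 19.2 + 533 = 637.8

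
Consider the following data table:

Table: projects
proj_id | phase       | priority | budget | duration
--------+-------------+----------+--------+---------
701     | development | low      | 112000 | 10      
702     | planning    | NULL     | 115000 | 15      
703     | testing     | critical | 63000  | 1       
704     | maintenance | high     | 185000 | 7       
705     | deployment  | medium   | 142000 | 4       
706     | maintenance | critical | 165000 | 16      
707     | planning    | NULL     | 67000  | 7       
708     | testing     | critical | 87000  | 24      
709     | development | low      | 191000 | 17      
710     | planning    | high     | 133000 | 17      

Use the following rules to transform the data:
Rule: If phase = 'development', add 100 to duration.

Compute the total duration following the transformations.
318

Step 1: Count records where phase = 'development': 2
Step 2: Total bonus added: 2 × 100 = 200
Step 3: Original sum of duration: 118
Step 4: Final sum = 118 + 200 = 318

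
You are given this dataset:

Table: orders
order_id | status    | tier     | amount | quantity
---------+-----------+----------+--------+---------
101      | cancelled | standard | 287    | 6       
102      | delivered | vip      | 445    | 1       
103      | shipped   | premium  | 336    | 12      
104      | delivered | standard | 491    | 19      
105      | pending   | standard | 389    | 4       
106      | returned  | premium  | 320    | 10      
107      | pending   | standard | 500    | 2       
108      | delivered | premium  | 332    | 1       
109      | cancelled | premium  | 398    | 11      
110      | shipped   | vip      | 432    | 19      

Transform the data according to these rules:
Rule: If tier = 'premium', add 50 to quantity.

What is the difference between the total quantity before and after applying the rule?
200

Step 1: Original sum of quantity = 85
Step 2: 4 records have tier = 'premium'
Step 3: Each affected record changes by 50
Step 4: Total change = 4 × 50 = 200
Step 5: New sum = 85 + 200 = 285
Step 6: Difference = |285 - 85| = 200
        (Sum increased by 200)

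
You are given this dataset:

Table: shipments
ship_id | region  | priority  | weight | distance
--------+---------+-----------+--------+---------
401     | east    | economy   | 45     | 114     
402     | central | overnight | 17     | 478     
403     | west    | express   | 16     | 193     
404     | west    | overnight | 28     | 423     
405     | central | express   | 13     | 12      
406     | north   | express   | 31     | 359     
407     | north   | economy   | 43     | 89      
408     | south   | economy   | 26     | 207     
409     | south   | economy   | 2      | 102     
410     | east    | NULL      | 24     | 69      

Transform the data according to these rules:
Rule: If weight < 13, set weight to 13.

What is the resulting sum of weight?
256

Step 1: 1 records have weight < 13
Step 2: These records originally summed to 2
Step 3: After setting to minimum: 1 × 13 = 13
Step 4: Unaffected records sum: 243
Step 5: Final sum = 13 + 243 = 256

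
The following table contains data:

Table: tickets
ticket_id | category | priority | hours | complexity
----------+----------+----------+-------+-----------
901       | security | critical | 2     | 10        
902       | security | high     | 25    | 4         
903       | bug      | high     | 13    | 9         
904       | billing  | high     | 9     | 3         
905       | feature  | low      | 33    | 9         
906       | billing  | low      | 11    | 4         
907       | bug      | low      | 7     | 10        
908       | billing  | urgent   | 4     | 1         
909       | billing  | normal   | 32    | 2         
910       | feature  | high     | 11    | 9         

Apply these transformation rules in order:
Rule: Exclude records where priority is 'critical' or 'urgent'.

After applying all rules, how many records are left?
8

Step 1: Count records to exclude
  - 1 (critical) + 1 (urgent) = 2 records
Step 2: Total records: 10
Step 3: Remaining = 10 - 2 = 8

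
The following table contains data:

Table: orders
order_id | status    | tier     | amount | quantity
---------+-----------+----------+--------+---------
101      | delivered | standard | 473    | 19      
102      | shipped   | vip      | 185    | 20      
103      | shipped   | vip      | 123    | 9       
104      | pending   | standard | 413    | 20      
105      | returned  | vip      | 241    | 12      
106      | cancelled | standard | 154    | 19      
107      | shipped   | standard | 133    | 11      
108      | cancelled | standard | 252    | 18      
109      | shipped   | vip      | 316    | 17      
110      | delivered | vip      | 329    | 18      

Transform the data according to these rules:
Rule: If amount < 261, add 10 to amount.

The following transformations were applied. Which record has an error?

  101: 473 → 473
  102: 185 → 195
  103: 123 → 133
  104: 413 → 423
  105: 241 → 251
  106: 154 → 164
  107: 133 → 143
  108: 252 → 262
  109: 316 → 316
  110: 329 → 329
Record 104 has an error. The correct transformed value should be 413, not 423.

Step 1: Check each record against the rule
Step 2: Record 104 has amount = 413
Step 3: Since 413 >= 261, the bonus should not have been applied
Step 4: Correct value = 413, but claimed value = 423
Conclusion: Record 104 has the error.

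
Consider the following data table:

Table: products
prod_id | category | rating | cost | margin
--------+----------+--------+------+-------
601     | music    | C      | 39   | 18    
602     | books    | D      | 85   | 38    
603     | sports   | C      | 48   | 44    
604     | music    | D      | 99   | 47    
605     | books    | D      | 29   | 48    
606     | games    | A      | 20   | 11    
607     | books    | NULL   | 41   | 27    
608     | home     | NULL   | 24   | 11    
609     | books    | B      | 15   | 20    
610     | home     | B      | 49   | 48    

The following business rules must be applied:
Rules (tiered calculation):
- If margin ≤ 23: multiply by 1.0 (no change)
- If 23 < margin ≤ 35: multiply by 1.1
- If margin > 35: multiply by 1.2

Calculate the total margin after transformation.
359.7

Step 1: Tier 1 (margin ≤ 23): 4 records, sum = 60 × 1.0 = 60.0
Step 2: Tier 2 (23 < margin ≤ 35): 1 records, sum = 27 × 1.1 = 29.7
Step 3: Tier 3 (margin > 35): 5 records, sum = 225 × 1.2 = 270.0
Step 4: Final sum = 60.0 + 29.7 + 270.0 = 359.7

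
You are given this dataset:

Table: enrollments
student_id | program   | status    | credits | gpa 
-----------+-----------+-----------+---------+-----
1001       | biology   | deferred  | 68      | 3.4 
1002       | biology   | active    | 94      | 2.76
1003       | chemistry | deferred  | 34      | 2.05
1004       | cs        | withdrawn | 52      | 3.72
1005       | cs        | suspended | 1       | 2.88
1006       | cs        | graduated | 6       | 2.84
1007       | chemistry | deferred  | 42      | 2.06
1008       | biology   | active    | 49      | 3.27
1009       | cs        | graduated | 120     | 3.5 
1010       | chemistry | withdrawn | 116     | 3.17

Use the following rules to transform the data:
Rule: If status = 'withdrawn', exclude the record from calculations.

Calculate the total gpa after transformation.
22.76

Step 1: Identify records where status = 'withdrawn'
Step 2: The excluded records sum to 6.89
Step 3: Original total gpa = 29.65
Step 4: Remaining total = 29.65 - 6.89 = 22.76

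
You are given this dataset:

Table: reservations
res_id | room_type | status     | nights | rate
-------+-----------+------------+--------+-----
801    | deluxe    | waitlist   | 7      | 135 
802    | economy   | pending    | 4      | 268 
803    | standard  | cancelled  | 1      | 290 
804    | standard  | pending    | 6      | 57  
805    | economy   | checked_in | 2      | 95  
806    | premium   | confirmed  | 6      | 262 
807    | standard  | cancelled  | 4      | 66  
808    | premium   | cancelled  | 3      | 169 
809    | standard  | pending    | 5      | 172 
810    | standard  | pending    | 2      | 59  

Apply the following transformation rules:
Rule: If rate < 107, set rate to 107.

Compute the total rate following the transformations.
1724

Step 1: 4 records have rate < 107
Step 2: These records originally summed to 277
Step 3: After setting to minimum: 4 × 107 = 428
Step 4: Unaffected records sum: 1296
Step 5: Final sum = 428 + 1296 = 1724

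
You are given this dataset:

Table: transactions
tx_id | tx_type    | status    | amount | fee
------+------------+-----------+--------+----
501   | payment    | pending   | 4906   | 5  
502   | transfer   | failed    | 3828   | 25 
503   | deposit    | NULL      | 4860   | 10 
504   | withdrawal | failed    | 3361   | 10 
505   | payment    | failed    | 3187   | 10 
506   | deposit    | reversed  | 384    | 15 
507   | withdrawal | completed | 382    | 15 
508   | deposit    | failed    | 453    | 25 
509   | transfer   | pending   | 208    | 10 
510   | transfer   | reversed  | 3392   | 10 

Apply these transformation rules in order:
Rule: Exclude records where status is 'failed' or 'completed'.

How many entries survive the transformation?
5

Step 1: Count records to exclude
  - 4 (failed) + 1 (completed) = 5 records
Step 2: Total records: 10
Step 3: Remaining = 10 - 5 = 5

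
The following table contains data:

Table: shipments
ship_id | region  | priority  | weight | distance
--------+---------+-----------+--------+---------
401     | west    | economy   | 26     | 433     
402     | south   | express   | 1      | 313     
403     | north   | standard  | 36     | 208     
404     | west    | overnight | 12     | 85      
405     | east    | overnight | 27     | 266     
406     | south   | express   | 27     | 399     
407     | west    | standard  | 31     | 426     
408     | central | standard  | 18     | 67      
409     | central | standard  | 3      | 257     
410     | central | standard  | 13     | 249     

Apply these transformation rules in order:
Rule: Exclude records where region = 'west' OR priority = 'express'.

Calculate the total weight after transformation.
97

Step 1: Find records where region = 'west' OR priority = 'express'
Step 2: 5 records match, summing to 97
Step 3: Original sum: 194
Step 4: Remaining sum = 194 - 97 = 97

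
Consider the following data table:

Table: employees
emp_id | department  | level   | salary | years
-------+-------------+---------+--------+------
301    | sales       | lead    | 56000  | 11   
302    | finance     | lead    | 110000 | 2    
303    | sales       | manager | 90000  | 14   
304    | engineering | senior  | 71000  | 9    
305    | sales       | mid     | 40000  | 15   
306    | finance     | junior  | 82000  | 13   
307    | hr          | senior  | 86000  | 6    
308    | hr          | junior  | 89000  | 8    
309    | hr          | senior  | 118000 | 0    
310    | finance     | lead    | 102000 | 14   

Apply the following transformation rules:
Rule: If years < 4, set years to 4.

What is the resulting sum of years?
98

Step 1: 2 records have years < 4
Step 2: These records originally summed to 2
Step 3: After setting to minimum: 2 × 4 = 8
Step 4: Unaffected records sum: 90
Step 5: Final sum = 8 + 90 = 98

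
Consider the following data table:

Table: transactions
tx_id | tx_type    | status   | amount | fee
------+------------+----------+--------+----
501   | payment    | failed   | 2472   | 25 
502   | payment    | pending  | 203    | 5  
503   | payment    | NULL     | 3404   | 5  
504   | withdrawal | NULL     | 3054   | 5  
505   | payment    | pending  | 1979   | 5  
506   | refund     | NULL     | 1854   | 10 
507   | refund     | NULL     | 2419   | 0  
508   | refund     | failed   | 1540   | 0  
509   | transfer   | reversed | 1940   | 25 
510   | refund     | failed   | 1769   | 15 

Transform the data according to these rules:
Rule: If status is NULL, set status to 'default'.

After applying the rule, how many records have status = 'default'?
4

Step 1: Count records where status IS NULL
Step 2: Found 4 records with NULL status
Step 3: These records will have status set to 'default'
Step 4: Records already having status = 'default': 0
Step 5: Answer: 4 + 0 = 4 records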